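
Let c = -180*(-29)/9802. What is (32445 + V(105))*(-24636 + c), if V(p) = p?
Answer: -135518474700/169 ≈ -8.0188e+8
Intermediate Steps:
c = 90/169 (c = 5220*(1/9802) = 90/169 ≈ 0.53254)
(32445 + V(105))*(-24636 + c) = (32445 + 105)*(-24636 + 90/169) = 32550*(-4163394/169) = -135518474700/169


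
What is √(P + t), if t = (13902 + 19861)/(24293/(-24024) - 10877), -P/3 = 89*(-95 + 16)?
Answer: 3*√160037432209434218749/261333341 ≈ 145.22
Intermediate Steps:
P = 21093 (P = -267*(-95 + 16) = -267*(-79) = -3*(-7031) = 21093)
t = -811122312/261333341 (t = 33763/(24293*(-1/24024) - 10877) = 33763/(-24293/24024 - 10877) = 33763/(-261333341/24024) = 33763*(-24024/261333341) = -811122312/261333341 ≈ -3.1038)
√(P + t) = √(21093 - 811122312/261333341) = √(5511493039401/261333341) = 3*√160037432209434218749/261333341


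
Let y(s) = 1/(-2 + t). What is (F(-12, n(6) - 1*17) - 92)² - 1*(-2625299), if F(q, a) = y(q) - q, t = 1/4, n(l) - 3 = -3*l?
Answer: 128957747/49 ≈ 2.6318e+6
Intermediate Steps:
n(l) = 3 - 3*l
t = ¼ ≈ 0.25000
y(s) = -4/7 (y(s) = 1/(-2 + ¼) = 1/(-7/4) = -4/7)
F(q, a) = -4/7 - q
(F(-12, n(6) - 1*17) - 92)² - 1*(-2625299) = ((-4/7 - 1*(-12)) - 92)² - 1*(-2625299) = ((-4/7 + 12) - 92)² + 2625299 = (80/7 - 92)² + 2625299 = (-564/7)² + 2625299 = 318096/49 + 2625299 = 128957747/49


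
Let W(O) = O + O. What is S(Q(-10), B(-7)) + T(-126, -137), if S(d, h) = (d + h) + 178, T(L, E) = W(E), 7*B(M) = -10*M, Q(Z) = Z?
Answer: -96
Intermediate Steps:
W(O) = 2*O
B(M) = -10*M/7 (B(M) = (-10*M)/7 = -10*M/7)
T(L, E) = 2*E
S(d, h) = 178 + d + h
S(Q(-10), B(-7)) + T(-126, -137) = (178 - 10 - 10/7*(-7)) + 2*(-137) = (178 - 10 + 10) - 274 = 178 - 274 = -96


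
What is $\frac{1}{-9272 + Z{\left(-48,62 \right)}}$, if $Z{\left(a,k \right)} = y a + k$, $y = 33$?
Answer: $- \frac{1}{10794} \approx -9.2644 \cdot 10^{-5}$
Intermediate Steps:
$Z{\left(a,k \right)} = k + 33 a$ ($Z{\left(a,k \right)} = 33 a + k = k + 33 a$)
$\frac{1}{-9272 + Z{\left(-48,62 \right)}} = \frac{1}{-9272 + \left(62 + 33 \left(-48\right)\right)} = \frac{1}{-9272 + \left(62 - 1584\right)} = \frac{1}{-9272 - 1522} = \frac{1}{-10794} = - \frac{1}{10794}$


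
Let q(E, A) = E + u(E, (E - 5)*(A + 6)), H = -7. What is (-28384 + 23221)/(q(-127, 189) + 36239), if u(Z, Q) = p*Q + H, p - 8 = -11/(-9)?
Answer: 5163/201275 ≈ 0.025651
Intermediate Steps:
p = 83/9 (p = 8 - 11/(-9) = 8 - 11*(-⅑) = 8 + 11/9 = 83/9 ≈ 9.2222)
u(Z, Q) = -7 + 83*Q/9 (u(Z, Q) = 83*Q/9 - 7 = -7 + 83*Q/9)
q(E, A) = -7 + E + 83*(-5 + E)*(6 + A)/9 (q(E, A) = E + (-7 + 83*((E - 5)*(A + 6))/9) = E + (-7 + 83*((-5 + E)*(6 + A))/9) = E + (-7 + 83*(-5 + E)*(6 + A)/9) = -7 + E + 83*(-5 + E)*(6 + A)/9)
(-28384 + 23221)/(q(-127, 189) + 36239) = (-28384 + 23221)/((-851/3 - 415/9*189 + (169/3)*(-127) + (83/9)*189*(-127)) + 36239) = -5163/((-851/3 - 8715 - 21463/3 - 221361) + 36239) = -5163/(-237514 + 36239) = -5163/(-201275) = -5163*(-1/201275) = 5163/201275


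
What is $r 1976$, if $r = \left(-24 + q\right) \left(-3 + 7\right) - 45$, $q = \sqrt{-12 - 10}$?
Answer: $-278616 + 7904 i \sqrt{22} \approx -2.7862 \cdot 10^{5} + 37073.0 i$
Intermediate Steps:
$q = i \sqrt{22}$ ($q = \sqrt{-22} = i \sqrt{22} \approx 4.6904 i$)
$r = -141 + 4 i \sqrt{22}$ ($r = \left(-24 + i \sqrt{22}\right) \left(-3 + 7\right) - 45 = \left(-24 + i \sqrt{22}\right) 4 - 45 = \left(-96 + 4 i \sqrt{22}\right) - 45 = -141 + 4 i \sqrt{22} \approx -141.0 + 18.762 i$)
$r 1976 = \left(-141 + 4 i \sqrt{22}\right) 1976 = -278616 + 7904 i \sqrt{22}$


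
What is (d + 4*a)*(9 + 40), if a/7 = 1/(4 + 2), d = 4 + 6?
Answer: 2156/3 ≈ 718.67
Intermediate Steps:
d = 10
a = 7/6 (a = 7/(4 + 2) = 7/6 ≈ 1.1667)
(d + 4*a)*(9 + 40) = (10 + 4*(7/6))*(9 + 40) = (10 + 14/3)*49 = (44/3)*49 = 2156/3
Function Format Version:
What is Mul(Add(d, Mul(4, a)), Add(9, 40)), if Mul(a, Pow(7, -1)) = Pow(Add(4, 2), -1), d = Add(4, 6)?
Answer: Rational(2156, 3) ≈ 718.67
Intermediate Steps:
d = 10
a = Rational(7, 6) (a = Mul(7, Pow(Add(4, 2), -1)) = Mul(7, Pow(6, -1)) = Mul(7, Rational(1, 6)) = Rational(7, 6) ≈ 1.1667)
Mul(Add(d, Mul(4, a)), Add(9, 40)) = Mul(Add(10, Mul(4, Rational(7, 6))), Add(9, 40)) = Mul(Add(10, Rational(14, 3)), 49) = Mul(Rational(44, 3), 49) = Rational(2156, 3)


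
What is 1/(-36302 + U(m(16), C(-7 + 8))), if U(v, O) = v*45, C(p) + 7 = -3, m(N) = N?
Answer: -1/35582 ≈ -2.8104e-5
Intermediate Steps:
C(p) = -10 (C(p) = -7 - 3 = -10)
U(v, O) = 45*v
1/(-36302 + U(m(16), C(-7 + 8))) = 1/(-36302 + 45*16) = 1/(-36302 + 720) = 1/(-35582) = -1/35582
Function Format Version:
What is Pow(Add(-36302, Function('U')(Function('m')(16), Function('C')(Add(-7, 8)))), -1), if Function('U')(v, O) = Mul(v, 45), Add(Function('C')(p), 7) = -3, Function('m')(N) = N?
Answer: Rational(-1, 35582) ≈ -2.8104e-5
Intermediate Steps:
Function('C')(p) = -10 (Function('C')(p) = Add(-7, -3) = -10)
Function('U')(v, O) = Mul(45, v)
Pow(Add(-36302, Function('U')(Function('m')(16), Function('C')(Add(-7, 8)))), -1) = Pow(Add(-36302, Mul(45, 16)), -1) = Pow(Add(-36302, 720), -1) = Pow(-35582, -1) = Rational(-1, 35582)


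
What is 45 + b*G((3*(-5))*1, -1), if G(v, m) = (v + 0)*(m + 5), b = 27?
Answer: -1575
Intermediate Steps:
G(v, m) = v*(5 + m)
45 + b*G((3*(-5))*1, -1) = 45 + 27*(((3*(-5))*1)*(5 - 1)) = 45 + 27*(-15*1*4) = 45 + 27*(-15*4) = 45 + 27*(-60) = 45 - 1620 = -1575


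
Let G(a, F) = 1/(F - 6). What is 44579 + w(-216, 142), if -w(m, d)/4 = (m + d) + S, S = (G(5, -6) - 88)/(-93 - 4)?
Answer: 13057568/291 ≈ 44871.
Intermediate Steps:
G(a, F) = 1/(-6 + F)
S = 1057/1164 (S = (1/(-6 - 6) - 88)/(-93 - 4) = (1/(-12) - 88)/(-97) = (-1/12 - 88)*(-1/97) = -1057/12*(-1/97) = 1057/1164 ≈ 0.90808)
w(m, d) = -1057/291 - 4*d - 4*m (w(m, d) = -4*((m + d) + 1057/1164) = -4*((d + m) + 1057/1164) = -4*(1057/1164 + d + m) = -1057/291 - 4*d - 4*m)
44579 + w(-216, 142) = 44579 + (-1057/291 - 4*142 - 4*(-216)) = 44579 + (-1057/291 - 568 + 864) = 44579 + 85079/291 = 13057568/291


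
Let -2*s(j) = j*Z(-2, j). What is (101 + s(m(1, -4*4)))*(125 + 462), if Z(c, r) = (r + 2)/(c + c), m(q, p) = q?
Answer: 476057/8 ≈ 59507.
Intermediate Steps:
Z(c, r) = (2 + r)/(2*c) (Z(c, r) = (2 + r)/((2*c)) = (2 + r)*(1/(2*c)) = (2 + r)/(2*c))
s(j) = -j*(-½ - j/4)/2 (s(j) = -j*(½)*(2 + j)/(-2)/2 = -j*(½)*(-½)*(2 + j)/2 = -j*(-½ - j/4)/2)
(101 + s(m(1, -4*4)))*(125 + 462) = (101 + (⅛)*1*(2 + 1))*(125 + 462) = (101 + (⅛)*1*3)*587 = (101 + 3/8)*587 = (811/8)*587 = 476057/8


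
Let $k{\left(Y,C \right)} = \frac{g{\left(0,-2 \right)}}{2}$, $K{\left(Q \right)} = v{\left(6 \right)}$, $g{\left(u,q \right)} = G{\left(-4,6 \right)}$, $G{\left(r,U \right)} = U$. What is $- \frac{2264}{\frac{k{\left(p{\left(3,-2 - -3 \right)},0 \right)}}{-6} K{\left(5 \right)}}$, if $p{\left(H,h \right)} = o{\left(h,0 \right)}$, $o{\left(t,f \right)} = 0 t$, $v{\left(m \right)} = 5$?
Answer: $\frac{4528}{5} \approx 905.6$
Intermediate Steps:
$g{\left(u,q \right)} = 6$
$o{\left(t,f \right)} = 0$
$K{\left(Q \right)} = 5$
$p{\left(H,h \right)} = 0$
$k{\left(Y,C \right)} = 3$ ($k{\left(Y,C \right)} = \frac{6}{2} = 6 \cdot \frac{1}{2} = 3$)
$- \frac{2264}{\frac{k{\left(p{\left(3,-2 - -3 \right)},0 \right)}}{-6} K{\left(5 \right)}} = - \frac{2264}{\frac{1}{-6} \cdot 3 \cdot 5} = - \frac{2264}{\left(- \frac{1}{6}\right) 3 \cdot 5} = - \frac{2264}{\left(- \frac{1}{2}\right) 5} = - \frac{2264}{- \frac{5}{2}} = \left(-2264\right) \left(- \frac{2}{5}\right) = \frac{4528}{5}$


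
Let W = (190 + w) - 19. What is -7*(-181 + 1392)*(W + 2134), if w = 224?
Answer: -21438333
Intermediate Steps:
W = 395 (W = (190 + 224) - 19 = 414 - 19 = 395)
-7*(-181 + 1392)*(W + 2134) = -7*(-181 + 1392)*(395 + 2134) = -8477*2529 = -7*3062619 = -21438333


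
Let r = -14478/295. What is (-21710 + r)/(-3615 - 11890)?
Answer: 6418928/4573975 ≈ 1.4034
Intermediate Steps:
r = -14478/295 ≈ -49.078
(-21710 + r)/(-3615 - 11890) = (-21710 - 14478/295)/(-3615 - 11890) = -6418928/295/(-15505) = -6418928/295*(-1/15505) = 6418928/4573975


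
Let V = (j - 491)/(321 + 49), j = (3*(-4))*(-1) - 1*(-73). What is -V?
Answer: 203/185 ≈ 1.0973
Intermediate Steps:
j = 85 (j = -12*(-1) + 73 = 12 + 73 = 85)
V = -203/185 (V = (85 - 491)/(321 + 49) = -406/370 = -406*1/370 = -203/185 ≈ -1.0973)
-V = -1*(-203/185) = 203/185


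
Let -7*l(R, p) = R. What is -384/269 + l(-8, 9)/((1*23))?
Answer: -59672/43309 ≈ -1.3778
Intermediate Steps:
l(R, p) = -R/7
-384/269 + l(-8, 9)/((1*23)) = -384/269 + (-⅐*(-8))/((1*23)) = -384*1/269 + (8/7)/23 = -384/269 + (8/7)*(1/23) = -384/269 + 8/161 = -59672/43309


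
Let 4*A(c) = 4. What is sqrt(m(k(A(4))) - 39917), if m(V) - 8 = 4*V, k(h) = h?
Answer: I*sqrt(39905) ≈ 199.76*I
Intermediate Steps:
A(c) = 1 (A(c) = (1/4)*4 = 1)
m(V) = 8 + 4*V
sqrt(m(k(A(4))) - 39917) = sqrt((8 + 4*1) - 39917) = sqrt((8 + 4) - 39917) = sqrt(12 - 39917) = sqrt(-39905) = I*sqrt(39905)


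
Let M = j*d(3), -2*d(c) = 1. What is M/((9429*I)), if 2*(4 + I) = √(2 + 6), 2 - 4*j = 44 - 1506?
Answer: 122/22001 + 61*√2/44002 ≈ 0.0075057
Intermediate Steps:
j = 366 (j = ½ - (44 - 1506)/4 = ½ - ¼*(-1462) = ½ + 731/2 = 366)
I = -4 + √2 (I = -4 + √(2 + 6)/2 = -4 + √8/2 = -4 + (2*√2)/2 = -4 + √2 ≈ -2.5858)
d(c) = -½ (d(c) = -½*1 = -½)
M = -183 (M = 366*(-½) = -183)
M/((9429*I)) = -183*1/(9429*(-4 + √2)) = -183/(-37716 + 9429*√2)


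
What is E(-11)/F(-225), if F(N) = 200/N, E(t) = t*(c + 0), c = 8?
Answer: 99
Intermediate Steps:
E(t) = 8*t (E(t) = t*(8 + 0) = t*8 = 8*t)
E(-11)/F(-225) = (8*(-11))/((200/(-225))) = -88/(200*(-1/225)) = -88/(-8/9) = -88*(-9/8) = 99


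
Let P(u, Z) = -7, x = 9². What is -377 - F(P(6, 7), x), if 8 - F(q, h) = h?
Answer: -304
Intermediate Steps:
x = 81
F(q, h) = 8 - h
-377 - F(P(6, 7), x) = -377 - (8 - 1*81) = -377 - (8 - 81) = -377 - 1*(-73) = -377 + 73 = -304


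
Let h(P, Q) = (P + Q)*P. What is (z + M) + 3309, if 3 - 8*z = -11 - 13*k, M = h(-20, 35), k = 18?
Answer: 3040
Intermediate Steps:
h(P, Q) = P*(P + Q)
M = -300 (M = -20*(-20 + 35) = -20*15 = -300)
z = 31 (z = 3/8 - (-11 - 13*18)/8 = 3/8 - (-11 - 234)/8 = 3/8 - ⅛*(-245) = 3/8 + 245/8 = 31)
(z + M) + 3309 = (31 - 300) + 3309 = -269 + 3309 = 3040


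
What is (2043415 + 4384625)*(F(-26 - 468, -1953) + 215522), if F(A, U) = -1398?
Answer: 1376397636960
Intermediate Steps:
(2043415 + 4384625)*(F(-26 - 468, -1953) + 215522) = (2043415 + 4384625)*(-1398 + 215522) = 6428040*214124 = 1376397636960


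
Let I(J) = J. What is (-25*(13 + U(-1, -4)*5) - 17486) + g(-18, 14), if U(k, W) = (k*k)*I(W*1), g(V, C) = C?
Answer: -17297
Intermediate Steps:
U(k, W) = W*k² (U(k, W) = (k*k)*(W*1) = k²*W = W*k²)
(-25*(13 + U(-1, -4)*5) - 17486) + g(-18, 14) = (-25*(13 - 4*(-1)²*5) - 17486) + 14 = (-25*(13 - 4*1*5) - 17486) + 14 = (-25*(13 - 4*5) - 17486) + 14 = (-25*(13 - 20) - 17486) + 14 = (-25*(-7) - 17486) + 14 = (175 - 17486) + 14 = -17311 + 14 = -17297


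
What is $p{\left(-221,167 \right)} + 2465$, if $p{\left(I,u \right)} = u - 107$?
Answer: $2525$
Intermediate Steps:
$p{\left(I,u \right)} = -107 + u$ ($p{\left(I,u \right)} = u - 107 = -107 + u$)
$p{\left(-221,167 \right)} + 2465 = \left(-107 + 167\right) + 2465 = 60 + 2465 = 2525$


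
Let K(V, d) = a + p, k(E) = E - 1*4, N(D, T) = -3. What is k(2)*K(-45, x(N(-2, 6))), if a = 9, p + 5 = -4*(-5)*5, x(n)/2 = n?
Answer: -208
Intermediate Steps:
x(n) = 2*n
p = 95 (p = -5 - 4*(-5)*5 = -5 + 20*5 = -5 + 100 = 95)
k(E) = -4 + E (k(E) = E - 4 = -4 + E)
K(V, d) = 104 (K(V, d) = 9 + 95 = 104)
k(2)*K(-45, x(N(-2, 6))) = (-4 + 2)*104 = -2*104 = -208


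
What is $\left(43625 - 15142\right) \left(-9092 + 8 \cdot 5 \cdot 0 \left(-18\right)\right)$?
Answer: $-258967436$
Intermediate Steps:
$\left(43625 - 15142\right) \left(-9092 + 8 \cdot 5 \cdot 0 \left(-18\right)\right) = 28483 \left(-9092 + 8 \cdot 0 \left(-18\right)\right) = 28483 \left(-9092 + 0 \left(-18\right)\right) = 28483 \left(-9092 + 0\right) = 28483 \left(-9092\right) = -258967436$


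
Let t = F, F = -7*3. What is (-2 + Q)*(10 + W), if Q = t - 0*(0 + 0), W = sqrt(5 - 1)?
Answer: -276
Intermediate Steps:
F = -21
t = -21
W = 2 (W = sqrt(4) = 2)
Q = -21 (Q = -21 - 0*(0 + 0) = -21 - 0*0 = -21 - 1*0 = -21 + 0 = -21)
(-2 + Q)*(10 + W) = (-2 - 21)*(10 + 2) = -23*12 = -276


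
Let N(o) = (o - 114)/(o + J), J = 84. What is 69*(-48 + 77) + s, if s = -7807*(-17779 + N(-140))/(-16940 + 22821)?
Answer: 4214927463/164668 ≈ 25597.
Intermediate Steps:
N(o) = (-114 + o)/(84 + o) (N(o) = (o - 114)/(o + 84) = (-114 + o)/(84 + o))
s = 3885426795/164668 (s = -7807*(-17779 + (-114 - 140)/(84 - 140))/(-16940 + 22821) = -7807/(5881/(-17779 - 254/(-56))) = -7807/(5881/(-17779 - 1/56*(-254))) = -7807/(5881/(-17779 + 127/28)) = -7807/(5881/(-497685/28)) = -7807/(5881*(-28/497685)) = -7807/(-164668/497685) = -7807*(-497685/164668) = 3885426795/164668 ≈ 23596.)
69*(-48 + 77) + s = 69*(-48 + 77) + 3885426795/164668 = 69*29 + 3885426795/164668 = 2001 + 3885426795/164668 = 4214927463/164668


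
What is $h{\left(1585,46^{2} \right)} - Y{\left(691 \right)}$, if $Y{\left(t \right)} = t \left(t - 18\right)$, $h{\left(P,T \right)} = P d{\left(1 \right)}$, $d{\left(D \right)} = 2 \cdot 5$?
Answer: $-449193$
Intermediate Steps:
$d{\left(D \right)} = 10$
$h{\left(P,T \right)} = 10 P$ ($h{\left(P,T \right)} = P 10 = 10 P$)
$Y{\left(t \right)} = t \left(-18 + t\right)$
$h{\left(1585,46^{2} \right)} - Y{\left(691 \right)} = 10 \cdot 1585 - 691 \left(-18 + 691\right) = 15850 - 691 \cdot 673 = 15850 - 465043 = -449193$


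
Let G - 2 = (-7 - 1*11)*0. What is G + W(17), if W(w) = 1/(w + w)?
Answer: 69/34 ≈ 2.0294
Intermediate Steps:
G = 2 (G = 2 + (-7 - 1*11)*0 = 2 + (-7 - 11)*0 = 2 - 18*0 = 2 + 0 = 2)
W(w) = 1/(2*w)
G + W(17) = 2 + (½)/17 = 2 + (½)*(1/17) = 2 + 1/34 = 69/34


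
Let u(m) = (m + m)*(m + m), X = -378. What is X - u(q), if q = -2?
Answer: -394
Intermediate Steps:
u(m) = 4*m**2 (u(m) = (2*m)*(2*m) = 4*m**2)
X - u(q) = -378 - 4*(-2)**2 = -378 - 4*4 = -378 - 1*16 = -378 - 16 = -394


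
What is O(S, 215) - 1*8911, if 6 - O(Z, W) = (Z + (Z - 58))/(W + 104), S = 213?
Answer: -2841063/319 ≈ -8906.2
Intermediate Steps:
O(Z, W) = 6 - (-58 + 2*Z)/(104 + W) (O(Z, W) = 6 - (Z + (Z - 58))/(W + 104) = 6 - (Z + (-58 + Z))/(104 + W) = 6 - (-58 + 2*Z)/(104 + W))
O(S, 215) - 1*8911 = 2*(341 - 1*213 + 3*215)/(104 + 215) - 1*8911 = 2*(341 - 213 + 645)/319 - 8911 = 2*(1/319)*773 - 8911 = 1546/319 - 8911 = -2841063/319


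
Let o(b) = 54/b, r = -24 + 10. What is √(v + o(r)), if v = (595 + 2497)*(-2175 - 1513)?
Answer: I*√558761693/7 ≈ 3376.9*I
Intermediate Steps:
r = -14
v = -11403296 (v = 3092*(-3688) = -11403296)
√(v + o(r)) = √(-11403296 + 54/(-14)) = √(-11403296 + 54*(-1/14)) = √(-11403296 - 27/7) = √(-79823099/7) = I*√558761693/7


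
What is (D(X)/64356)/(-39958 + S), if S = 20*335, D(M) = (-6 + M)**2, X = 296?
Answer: -21025/535087962 ≈ -3.9293e-5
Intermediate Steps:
S = 6700
(D(X)/64356)/(-39958 + S) = ((-6 + 296)**2/64356)/(-39958 + 6700) = (290**2*(1/64356))/(-33258) = (84100*(1/64356))*(-1/33258) = (21025/16089)*(-1/33258) = -21025/535087962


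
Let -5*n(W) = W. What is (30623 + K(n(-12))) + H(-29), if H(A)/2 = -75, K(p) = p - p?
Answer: 30473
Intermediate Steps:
n(W) = -W/5
K(p) = 0
H(A) = -150 (H(A) = 2*(-75) = -150)
(30623 + K(n(-12))) + H(-29) = (30623 + 0) - 150 = 30623 - 150 = 30473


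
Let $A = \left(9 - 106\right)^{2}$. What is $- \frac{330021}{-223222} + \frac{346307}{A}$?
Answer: $\frac{80408508743}{2100295798} \approx 38.284$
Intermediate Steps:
$A = 9409$ ($A = \left(-97\right)^{2} = 9409$)
$- \frac{330021}{-223222} + \frac{346307}{A} = - \frac{330021}{-223222} + \frac{346307}{9409} = \left(-330021\right) \left(- \frac{1}{223222}\right) + 346307 \cdot \frac{1}{9409} = \frac{330021}{223222} + \frac{346307}{9409} = \frac{80408508743}{2100295798}$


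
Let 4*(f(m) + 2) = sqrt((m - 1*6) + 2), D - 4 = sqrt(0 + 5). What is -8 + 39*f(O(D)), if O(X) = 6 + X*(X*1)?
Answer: -86 + 39*sqrt(23 + 8*sqrt(5))/4 ≈ -23.654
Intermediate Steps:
D = 4 + sqrt(5) (D = 4 + sqrt(0 + 5) = 4 + sqrt(5) ≈ 6.2361)
O(X) = 6 + X**2 (O(X) = 6 + X*X = 6 + X**2)
f(m) = -2 + sqrt(-4 + m)/4 (f(m) = -2 + sqrt((m - 1*6) + 2)/4 = -2 + sqrt((m - 6) + 2)/4 = -2 + sqrt((-6 + m) + 2)/4 = -2 + sqrt(-4 + m)/4)
-8 + 39*f(O(D)) = -8 + 39*(-2 + sqrt(-4 + (6 + (4 + sqrt(5))**2))/4) = -8 + 39*(-2 + sqrt(2 + (4 + sqrt(5))**2)/4) = -8 + (-78 + 39*sqrt(2 + (4 + sqrt(5))**2)/4) = -86 + 39*sqrt(2 + (4 + sqrt(5))**2)/4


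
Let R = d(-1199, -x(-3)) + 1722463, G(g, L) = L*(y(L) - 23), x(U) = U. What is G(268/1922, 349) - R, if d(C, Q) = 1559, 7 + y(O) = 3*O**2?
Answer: 125791155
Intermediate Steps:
y(O) = -7 + 3*O**2
G(g, L) = L*(-30 + 3*L**2) (G(g, L) = L*((-7 + 3*L**2) - 23) = L*(-30 + 3*L**2))
R = 1724022 (R = 1559 + 1722463 = 1724022)
G(268/1922, 349) - R = 3*349*(-10 + 349**2) - 1*1724022 = 3*349*(-10 + 121801) - 1724022 = 3*349*121791 - 1724022 = 127515177 - 1724022 = 125791155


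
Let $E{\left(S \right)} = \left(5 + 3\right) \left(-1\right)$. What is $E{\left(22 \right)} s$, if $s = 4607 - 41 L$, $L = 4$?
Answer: $-35544$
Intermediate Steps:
$E{\left(S \right)} = -8$ ($E{\left(S \right)} = 8 \left(-1\right) = -8$)
$s = 4443$ ($s = 4607 - 41 \cdot 4 = 4607 - 164 = 4443$)
$E{\left(22 \right)} s = \left(-8\right) 4443 = -35544$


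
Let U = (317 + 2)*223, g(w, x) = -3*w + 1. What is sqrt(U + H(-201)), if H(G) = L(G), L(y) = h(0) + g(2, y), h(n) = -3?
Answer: sqrt(71129) ≈ 266.70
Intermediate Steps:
g(w, x) = 1 - 3*w
L(y) = -8 (L(y) = -3 + (1 - 3*2) = -3 + (1 - 6) = -3 - 5 = -8)
H(G) = -8
U = 71137 (U = 319*223 = 71137)
sqrt(U + H(-201)) = sqrt(71137 - 8) = sqrt(71129)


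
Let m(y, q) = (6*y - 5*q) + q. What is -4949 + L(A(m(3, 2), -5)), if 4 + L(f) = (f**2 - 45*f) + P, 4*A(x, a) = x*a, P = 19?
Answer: -16861/4 ≈ -4215.3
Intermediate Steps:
m(y, q) = -4*q + 6*y (m(y, q) = (-5*q + 6*y) + q = -4*q + 6*y)
A(x, a) = a*x/4 (A(x, a) = (x*a)/4 = (a*x)/4 = a*x/4)
L(f) = 15 + f**2 - 45*f (L(f) = -4 + ((f**2 - 45*f) + 19) = -4 + (19 + f**2 - 45*f) = 15 + f**2 - 45*f)
-4949 + L(A(m(3, 2), -5)) = -4949 + (15 + ((1/4)*(-5)*(-4*2 + 6*3))**2 - 45*(-5)*(-4*2 + 6*3)/4) = -4949 + (15 + ((1/4)*(-5)*(-8 + 18))**2 - 45*(-5)*(-8 + 18)/4) = -4949 + (15 + ((1/4)*(-5)*10)**2 - 45*(-5)*10/4) = -4949 + (15 + (-25/2)**2 - 45*(-25/2)) = -4949 + (15 + 625/4 + 1125/2) = -4949 + 2935/4 = -16861/4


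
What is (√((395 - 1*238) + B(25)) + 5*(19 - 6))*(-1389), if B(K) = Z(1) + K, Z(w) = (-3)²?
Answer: -90285 - 1389*√191 ≈ -1.0948e+5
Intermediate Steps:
Z(w) = 9
B(K) = 9 + K
(√((395 - 1*238) + B(25)) + 5*(19 - 6))*(-1389) = (√((395 - 1*238) + (9 + 25)) + 5*(19 - 6))*(-1389) = (√((395 - 238) + 34) + 5*13)*(-1389) = (√(157 + 34) + 65)*(-1389) = (√191 + 65)*(-1389) = (65 + √191)*(-1389) = -90285 - 1389*√191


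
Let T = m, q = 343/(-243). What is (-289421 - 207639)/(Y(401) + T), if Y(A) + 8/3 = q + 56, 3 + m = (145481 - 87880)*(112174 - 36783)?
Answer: -120785580/1055251080701 ≈ -0.00011446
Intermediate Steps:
q = -343/243 (q = 343*(-1/243) = -343/243 ≈ -1.4115)
m = 4342596988 (m = -3 + (145481 - 87880)*(112174 - 36783) = -3 + 57601*75391 = -3 + 4342596991 = 4342596988)
T = 4342596988
Y(A) = 12617/243 (Y(A) = -8/3 + (-343/243 + 56) = -8/3 + 13265/243 = 12617/243)
(-289421 - 207639)/(Y(401) + T) = (-289421 - 207639)/(12617/243 + 4342596988) = -497060/1055251080701/243 = -497060*243/1055251080701 = -120785580/1055251080701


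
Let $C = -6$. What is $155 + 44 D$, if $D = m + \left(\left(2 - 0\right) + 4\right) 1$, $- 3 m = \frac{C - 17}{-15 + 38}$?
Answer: $\frac{1301}{3} \approx 433.67$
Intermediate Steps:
$m = \frac{1}{3}$ ($m = - \frac{\left(-6 - 17\right) \frac{1}{-15 + 38}}{3} = - \frac{\left(-23\right) \frac{1}{23}}{3} = \left(- \frac{1}{3}\right) \left(-1\right) = \frac{1}{3} \approx 0.33333$)
$D = \frac{19}{3}$ ($D = \frac{1}{3} + \left(\left(2 - 0\right) + 4\right) 1 = \frac{1}{3} + \left(\left(2 + 0\right) + 4\right) 1 = \frac{1}{3} + \left(2 + 4\right) 1 = \frac{1}{3} + 6 \cdot 1 = \frac{1}{3} + 6 = \frac{19}{3} \approx 6.3333$)
$155 + 44 D = 155 + 44 \cdot \frac{19}{3} = 155 + \frac{836}{3} = \frac{1301}{3}$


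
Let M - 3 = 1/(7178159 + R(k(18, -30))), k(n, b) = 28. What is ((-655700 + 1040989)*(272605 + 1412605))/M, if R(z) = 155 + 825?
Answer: 2330681903144115455/10768709 ≈ 2.1643e+11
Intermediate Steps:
R(z) = 980
M = 21537418/7179139 (M = 3 + 1/(7178159 + 980) = 3 + 1/7179139 = 21537418/7179139 ≈ 3.0000)
((-655700 + 1040989)*(272605 + 1412605))/M = ((-655700 + 1040989)*(272605 + 1412605))/(21537418/7179139) = (385289*1685210)*(7179139/21537418) = 649292875690*(7179139/21537418) = 2330681903144115455/10768709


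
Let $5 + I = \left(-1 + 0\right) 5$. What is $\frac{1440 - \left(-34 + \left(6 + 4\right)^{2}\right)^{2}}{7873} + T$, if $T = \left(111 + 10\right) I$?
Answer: $- \frac{9529246}{7873} \approx -1210.4$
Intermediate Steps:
$I = -10$ ($I = -5 + \left(-1 + 0\right) 5 = -5 - 5 = -10$)
$T = -1210$ ($T = \left(111 + 10\right) \left(-10\right) = 121 \left(-10\right) = -1210$)
$\frac{1440 - \left(-34 + \left(6 + 4\right)^{2}\right)^{2}}{7873} + T = \frac{1440 - \left(-34 + \left(6 + 4\right)^{2}\right)^{2}}{7873} - 1210 = \left(1440 - \left(-34 + 10^{2}\right)^{2}\right) \frac{1}{7873} - 1210 = \left(1440 - \left(-34 + 100\right)^{2}\right) \frac{1}{7873} - 1210 = \left(1440 - 66^{2}\right) \frac{1}{7873} - 1210 = \left(1440 - 4356\right) \frac{1}{7873} - 1210 = \left(-2916\right) \frac{1}{7873} - 1210 = - \frac{2916}{7873} - 1210 = - \frac{9529246}{7873}$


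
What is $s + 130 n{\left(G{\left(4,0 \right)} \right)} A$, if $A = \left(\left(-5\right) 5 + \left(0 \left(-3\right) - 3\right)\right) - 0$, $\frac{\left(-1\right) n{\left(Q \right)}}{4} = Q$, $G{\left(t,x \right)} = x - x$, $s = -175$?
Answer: $-175$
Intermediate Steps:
$G{\left(t,x \right)} = 0$
$n{\left(Q \right)} = - 4 Q$
$A = -28$ ($A = \left(-25 + \left(0 - 3\right)\right) + 0 = \left(-25 - 3\right) + 0 = -28 + 0 = -28$)
$s + 130 n{\left(G{\left(4,0 \right)} \right)} A = -175 + 130 \left(-4\right) 0 \left(-28\right) = -175 + 130 \cdot 0 \left(-28\right) = -175 + 130 \cdot 0 = -175 + 0 = -175$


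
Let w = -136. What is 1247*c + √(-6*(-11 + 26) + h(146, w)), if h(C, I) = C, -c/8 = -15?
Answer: 149640 + 2*√14 ≈ 1.4965e+5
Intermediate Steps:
c = 120 (c = -8*(-15) = 120)
1247*c + √(-6*(-11 + 26) + h(146, w)) = 1247*120 + √(-6*(-11 + 26) + 146) = 149640 + √(-6*15 + 146) = 149640 + √(-90 + 146) = 149640 + √56 = 149640 + 2*√14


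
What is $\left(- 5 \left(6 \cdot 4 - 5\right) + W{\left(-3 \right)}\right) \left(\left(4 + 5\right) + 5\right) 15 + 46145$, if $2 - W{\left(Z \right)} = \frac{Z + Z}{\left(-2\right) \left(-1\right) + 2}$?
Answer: $26930$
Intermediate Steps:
$W{\left(Z \right)} = 2 - \frac{Z}{2}$ ($W{\left(Z \right)} = 2 - \frac{Z + Z}{\left(-2\right) \left(-1\right) + 2} = 2 - \frac{2 Z}{2 + 2} = 2 - \frac{2 Z}{4} = 2 - 2 Z \frac{1}{4} = 2 - \frac{Z}{2}$)
$\left(- 5 \left(6 \cdot 4 - 5\right) + W{\left(-3 \right)}\right) \left(\left(4 + 5\right) + 5\right) 15 + 46145 = \left(- 5 \left(6 \cdot 4 - 5\right) + \left(2 - - \frac{3}{2}\right)\right) \left(\left(4 + 5\right) + 5\right) 15 + 46145 = \left(- 5 \left(24 - 5\right) + \left(2 + \frac{3}{2}\right)\right) \left(9 + 5\right) 15 + 46145 = \left(\left(-5\right) 19 + \frac{7}{2}\right) 14 \cdot 15 + 46145 = \left(-95 + \frac{7}{2}\right) 14 \cdot 15 + 46145 = \left(- \frac{183}{2}\right) 14 \cdot 15 + 46145 = \left(-1281\right) 15 + 46145 = -19215 + 46145 = 26930$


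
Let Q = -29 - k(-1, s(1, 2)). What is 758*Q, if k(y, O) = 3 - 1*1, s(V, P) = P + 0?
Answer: -23498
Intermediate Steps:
s(V, P) = P
k(y, O) = 2 (k(y, O) = 3 - 1 = 2)
Q = -31 (Q = -29 - 1*2 = -29 - 2 = -31)
758*Q = 758*(-31) = -23498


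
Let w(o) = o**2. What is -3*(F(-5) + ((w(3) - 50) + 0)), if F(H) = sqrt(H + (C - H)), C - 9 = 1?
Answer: 123 - 3*sqrt(10) ≈ 113.51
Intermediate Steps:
C = 10 (C = 9 + 1 = 10)
F(H) = sqrt(10) (F(H) = sqrt(H + (10 - H)) = sqrt(10))
-3*(F(-5) + ((w(3) - 50) + 0)) = -3*(sqrt(10) + ((3**2 - 50) + 0)) = -3*(sqrt(10) + ((9 - 50) + 0)) = -3*(sqrt(10) + (-41 + 0)) = -3*(sqrt(10) - 41) = -3*(-41 + sqrt(10)) = 123 - 3*sqrt(10)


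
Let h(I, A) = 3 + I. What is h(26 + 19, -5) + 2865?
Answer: 2913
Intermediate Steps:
h(26 + 19, -5) + 2865 = (3 + (26 + 19)) + 2865 = (3 + 45) + 2865 = 48 + 2865 = 2913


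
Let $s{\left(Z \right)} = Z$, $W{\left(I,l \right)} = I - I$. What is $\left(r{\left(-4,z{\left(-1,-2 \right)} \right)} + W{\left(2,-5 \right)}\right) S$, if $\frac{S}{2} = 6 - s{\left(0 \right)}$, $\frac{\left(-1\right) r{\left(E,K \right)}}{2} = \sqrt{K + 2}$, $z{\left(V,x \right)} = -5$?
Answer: $- 24 i \sqrt{3} \approx - 41.569 i$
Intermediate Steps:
$W{\left(I,l \right)} = 0$
$r{\left(E,K \right)} = - 2 \sqrt{2 + K}$ ($r{\left(E,K \right)} = - 2 \sqrt{K + 2} = - 2 \sqrt{2 + K}$)
$S = 12$ ($S = 2 \left(6 - 0\right) = 2 \left(6 + 0\right) = 2 \cdot 6 = 12$)
$\left(r{\left(-4,z{\left(-1,-2 \right)} \right)} + W{\left(2,-5 \right)}\right) S = \left(- 2 \sqrt{2 - 5} + 0\right) 12 = \left(- 2 \sqrt{-3} + 0\right) 12 = \left(- 2 i \sqrt{3} + 0\right) 12 = - 2 i \sqrt{3} \cdot 12 = - 24 i \sqrt{3}$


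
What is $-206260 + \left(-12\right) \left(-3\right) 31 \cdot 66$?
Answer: $-132604$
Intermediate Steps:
$-206260 + \left(-12\right) \left(-3\right) 31 \cdot 66 = -206260 + 36 \cdot 31 \cdot 66 = -206260 + 1116 \cdot 66 = -206260 + 73656 = -132604$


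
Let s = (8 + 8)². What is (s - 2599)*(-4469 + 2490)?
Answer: 4636797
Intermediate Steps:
s = 256 (s = 16² = 256)
(s - 2599)*(-4469 + 2490) = (256 - 2599)*(-4469 + 2490) = -2343*(-1979) = 4636797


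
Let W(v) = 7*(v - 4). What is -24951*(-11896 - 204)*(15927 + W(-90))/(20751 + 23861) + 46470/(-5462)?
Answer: 3147354011244270/30458843 ≈ 1.0333e+8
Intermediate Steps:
W(v) = -28 + 7*v (W(v) = 7*(-4 + v) = -28 + 7*v)
-24951*(-11896 - 204)*(15927 + W(-90))/(20751 + 23861) + 46470/(-5462) = -24951*(-11896 - 204)*(15927 + (-28 + 7*(-90)))/(20751 + 23861) + 46470/(-5462) = -24951/((44612/(15927 + (-28 - 630)))/(-12100)) + 46470*(-1/5462) = -24951/((44612/(15927 - 658))*(-1/12100)) - 23235/2731 = -24951/((44612/15269)*(-1/12100)) - 23235/2731 = -24951/(-11153/46188725) - 23235/2731 = -24951*(-46188725/11153) - 23235/2731 = 1152454877475/11153 - 23235/2731 = 3147354011244270/30458843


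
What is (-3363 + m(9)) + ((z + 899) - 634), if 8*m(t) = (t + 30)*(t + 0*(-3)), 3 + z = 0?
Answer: -24457/8 ≈ -3057.1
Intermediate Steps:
z = -3 (z = -3 + 0 = -3)
m(t) = t*(30 + t)/8 (m(t) = ((t + 30)*(t + 0*(-3)))/8 = ((30 + t)*(t + 0))/8 = ((30 + t)*t)/8 = (t*(30 + t))/8 = t*(30 + t)/8)
(-3363 + m(9)) + ((z + 899) - 634) = (-3363 + (⅛)*9*(30 + 9)) + ((-3 + 899) - 634) = (-3363 + (⅛)*9*39) + (896 - 634) = (-3363 + 351/8) + 262 = -26553/8 + 262 = -24457/8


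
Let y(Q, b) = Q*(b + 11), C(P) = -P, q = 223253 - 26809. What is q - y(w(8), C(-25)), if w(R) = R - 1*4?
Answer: 196300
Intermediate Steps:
q = 196444
w(R) = -4 + R (w(R) = R - 4 = -4 + R)
y(Q, b) = Q*(11 + b)
q - y(w(8), C(-25)) = 196444 - (-4 + 8)*(11 - 1*(-25)) = 196444 - 4*(11 + 25) = 196444 - 4*36 = 196444 - 1*144 = 196444 - 144 = 196300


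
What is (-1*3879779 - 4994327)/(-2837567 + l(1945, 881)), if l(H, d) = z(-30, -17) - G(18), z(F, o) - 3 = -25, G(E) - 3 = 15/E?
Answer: 53244636/17025557 ≈ 3.1273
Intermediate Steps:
G(E) = 3 + 15/E
z(F, o) = -22 (z(F, o) = 3 - 25 = -22)
l(H, d) = -155/6 (l(H, d) = -22 - (3 + 15/18) = -22 - (3 + 15*(1/18)) = -22 - (3 + 5/6) = -22 - 1*23/6 = -22 - 23/6 = -155/6)
(-1*3879779 - 4994327)/(-2837567 + l(1945, 881)) = (-1*3879779 - 4994327)/(-2837567 - 155/6) = (-3879779 - 4994327)/(-17025557/6) = -8874106*(-6/17025557) = 53244636/17025557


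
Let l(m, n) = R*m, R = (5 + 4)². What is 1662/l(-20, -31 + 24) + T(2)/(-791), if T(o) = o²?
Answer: -220187/213570 ≈ -1.0310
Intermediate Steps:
R = 81 (R = 9² = 81)
l(m, n) = 81*m
1662/l(-20, -31 + 24) + T(2)/(-791) = 1662/((81*(-20))) + 2²/(-791) = 1662/(-1620) + 4*(-1/791) = 1662*(-1/1620) - 4/791 = -277/270 - 4/791 = -220187/213570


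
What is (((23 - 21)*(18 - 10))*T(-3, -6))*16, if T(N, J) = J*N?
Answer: 4608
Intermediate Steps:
(((23 - 21)*(18 - 10))*T(-3, -6))*16 = (((23 - 21)*(18 - 10))*(-6*(-3)))*16 = ((2*8)*18)*16 = (16*18)*16 = 288*16 = 4608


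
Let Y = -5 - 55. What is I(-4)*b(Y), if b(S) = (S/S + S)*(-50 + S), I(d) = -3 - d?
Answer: 6490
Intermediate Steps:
Y = -60
b(S) = (1 + S)*(-50 + S)
I(-4)*b(Y) = (-3 - 1*(-4))*(-50 + (-60)² - 49*(-60)) = (-3 + 4)*(-50 + 3600 + 2940) = 1*6490 = 6490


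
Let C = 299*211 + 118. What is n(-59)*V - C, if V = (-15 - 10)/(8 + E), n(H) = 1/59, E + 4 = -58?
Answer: -201377477/3186 ≈ -63207.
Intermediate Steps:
E = -62 (E = -4 - 58 = -62)
n(H) = 1/59
C = 63207 (C = 63089 + 118 = 63207)
V = 25/54 (V = (-15 - 10)/(8 - 62) = -25/(-54) = -25*(-1/54) = 25/54 ≈ 0.46296)
n(-59)*V - C = (1/59)*(25/54) - 1*63207 = 25/3186 - 63207 = -201377477/3186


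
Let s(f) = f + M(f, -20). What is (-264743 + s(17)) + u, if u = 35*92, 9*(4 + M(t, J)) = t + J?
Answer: -784531/3 ≈ -2.6151e+5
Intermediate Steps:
M(t, J) = -4 + J/9 + t/9 (M(t, J) = -4 + (t + J)/9 = -4 + (J + t)/9 = -4 + (J/9 + t/9) = -4 + J/9 + t/9)
s(f) = -56/9 + 10*f/9 (s(f) = f + (-4 + (⅑)*(-20) + f/9) = f + (-4 - 20/9 + f/9) = f + (-56/9 + f/9) = -56/9 + 10*f/9)
u = 3220
(-264743 + s(17)) + u = (-264743 + (-56/9 + (10/9)*17)) + 3220 = (-264743 + (-56/9 + 170/9)) + 3220 = (-264743 + 38/3) + 3220 = -794191/3 + 3220 = -784531/3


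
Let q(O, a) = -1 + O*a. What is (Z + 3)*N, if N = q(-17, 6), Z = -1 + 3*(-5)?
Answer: 1339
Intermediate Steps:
Z = -16 (Z = -1 - 15 = -16)
N = -103 (N = -1 - 17*6 = -1 - 102 = -103)
(Z + 3)*N = (-16 + 3)*(-103) = -13*(-103) = 1339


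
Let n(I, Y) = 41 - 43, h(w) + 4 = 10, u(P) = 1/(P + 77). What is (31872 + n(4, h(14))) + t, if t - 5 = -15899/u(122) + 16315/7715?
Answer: -4832712855/1543 ≈ -3.1320e+6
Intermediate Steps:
u(P) = 1/(77 + P)
h(w) = 6 (h(w) = -4 + 10 = 6)
n(I, Y) = -2
t = -4881888265/1543 (t = 5 + (-15899/(1/(77 + 122)) + 16315/7715) = 5 + (-15899/(1/199) + 16315*(1/7715)) = 5 + (-15899/1/199 + 3263/1543) = 5 + (-15899*199 + 3263/1543) = 5 + (-3163901 + 3263/1543) = 5 - 4881895980/1543 = -4881888265/1543 ≈ -3.1639e+6)
(31872 + n(4, h(14))) + t = (31872 - 2) - 4881888265/1543 = 31870 - 4881888265/1543 = -4832712855/1543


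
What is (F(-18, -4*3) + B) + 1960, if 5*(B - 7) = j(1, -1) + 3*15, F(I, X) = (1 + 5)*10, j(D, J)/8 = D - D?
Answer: 2036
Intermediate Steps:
j(D, J) = 0 (j(D, J) = 8*(D - D) = 8*0 = 0)
F(I, X) = 60 (F(I, X) = 6*10 = 60)
B = 16 (B = 7 + (0 + 3*15)/5 = 7 + (0 + 45)/5 = 7 + (⅕)*45 = 7 + 9 = 16)
(F(-18, -4*3) + B) + 1960 = (60 + 16) + 1960 = 76 + 1960 = 2036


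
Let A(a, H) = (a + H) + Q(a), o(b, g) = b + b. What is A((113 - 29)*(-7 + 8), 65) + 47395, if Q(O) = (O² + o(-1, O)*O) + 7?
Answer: 54439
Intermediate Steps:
o(b, g) = 2*b
Q(O) = 7 + O² - 2*O (Q(O) = (O² + (2*(-1))*O) + 7 = (O² - 2*O) + 7 = 7 + O² - 2*O)
A(a, H) = 7 + H + a² - a (A(a, H) = (a + H) + (7 + a² - 2*a) = (H + a) + (7 + a² - 2*a) = 7 + H + a² - a)
A((113 - 29)*(-7 + 8), 65) + 47395 = (7 + 65 + ((113 - 29)*(-7 + 8))² - (113 - 29)*(-7 + 8)) + 47395 = (7 + 65 + (84*1)² - 84) + 47395 = (7 + 65 + 84² - 1*84) + 47395 = (7 + 65 + 7056 - 84) + 47395 = 7044 + 47395 = 54439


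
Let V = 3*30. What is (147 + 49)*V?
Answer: 17640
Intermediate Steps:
V = 90
(147 + 49)*V = (147 + 49)*90 = 196*90 = 17640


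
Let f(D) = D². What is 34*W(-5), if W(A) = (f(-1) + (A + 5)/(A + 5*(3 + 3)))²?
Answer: 34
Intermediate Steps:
W(A) = (1 + (5 + A)/(30 + A))² (W(A) = ((-1)² + (A + 5)/(A + 5*(3 + 3)))² = (1 + (5 + A)/(A + 5*6))² = (1 + (5 + A)/(A + 30))² = (1 + (5 + A)/(30 + A))²)
34*W(-5) = 34*((35 + 2*(-5))²/(30 - 5)²) = 34*((35 - 10)²/25²) = 34*((1/625)*25²) = 34*((1/625)*625) = 34*1 = 34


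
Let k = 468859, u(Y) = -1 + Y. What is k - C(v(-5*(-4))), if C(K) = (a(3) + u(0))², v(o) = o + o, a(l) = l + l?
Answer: 468834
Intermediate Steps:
a(l) = 2*l
v(o) = 2*o
C(K) = 25 (C(K) = (2*3 + (-1 + 0))² = (6 - 1)² = 5² = 25)
k - C(v(-5*(-4))) = 468859 - 1*25 = 468859 - 25 = 468834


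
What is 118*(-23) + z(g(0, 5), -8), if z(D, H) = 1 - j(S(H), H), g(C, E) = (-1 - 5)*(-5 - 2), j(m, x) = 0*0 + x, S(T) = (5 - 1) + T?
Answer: -2705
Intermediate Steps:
S(T) = 4 + T
j(m, x) = x (j(m, x) = 0 + x = x)
g(C, E) = 42 (g(C, E) = -6*(-7) = 42)
z(D, H) = 1 - H
118*(-23) + z(g(0, 5), -8) = 118*(-23) + (1 - 1*(-8)) = -2714 + (1 + 8) = -2714 + 9 = -2705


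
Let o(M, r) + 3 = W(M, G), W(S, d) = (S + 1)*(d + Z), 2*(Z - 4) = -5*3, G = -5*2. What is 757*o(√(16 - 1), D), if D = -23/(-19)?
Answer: -24981/2 - 20439*√15/2 ≈ -52070.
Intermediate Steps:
G = -10
Z = -7/2 (Z = 4 + (-5*3)/2 = 4 + (½)*(-15) = 4 - 15/2 = -7/2 ≈ -3.5000)
D = 23/19 (D = -23*(-1/19) = 23/19 ≈ 1.2105)
W(S, d) = (1 + S)*(-7/2 + d) (W(S, d) = (S + 1)*(d - 7/2) = (1 + S)*(-7/2 + d))
o(M, r) = -33/2 - 27*M/2 (o(M, r) = -3 + (-7/2 - 10 - 7*M/2 + M*(-10)) = -3 + (-7/2 - 10 - 7*M/2 - 10*M) = -3 + (-27/2 - 27*M/2) = -33/2 - 27*M/2)
757*o(√(16 - 1), D) = 757*(-33/2 - 27*√(16 - 1)/2) = 757*(-33/2 - 27*√15/2) = -24981/2 - 20439*√15/2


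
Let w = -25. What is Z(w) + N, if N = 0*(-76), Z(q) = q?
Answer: -25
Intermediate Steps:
N = 0
Z(w) + N = -25 + 0 = -25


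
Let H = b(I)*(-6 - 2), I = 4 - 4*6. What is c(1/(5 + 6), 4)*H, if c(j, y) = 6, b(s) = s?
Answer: 960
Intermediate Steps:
I = -20 (I = 4 - 24 = -20)
H = 160 (H = -20*(-6 - 2) = -20*(-8) = 160)
c(1/(5 + 6), 4)*H = 6*160 = 960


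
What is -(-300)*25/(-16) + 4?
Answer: -1859/4 ≈ -464.75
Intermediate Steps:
-(-300)*25/(-16) + 4 = -(-300)*25*(-1/16) + 4 = -(-300)*(-25)/16 + 4 = -75*25/4 + 4 = -1875/4 + 4 = -1859/4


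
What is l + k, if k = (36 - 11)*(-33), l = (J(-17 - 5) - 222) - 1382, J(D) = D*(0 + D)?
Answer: -1945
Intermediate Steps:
J(D) = D² (J(D) = D*D = D²)
l = -1120 (l = ((-17 - 5)² - 222) - 1382 = ((-22)² - 222) - 1382 = (484 - 222) - 1382 = 262 - 1382 = -1120)
k = -825 (k = 25*(-33) = -825)
l + k = -1120 - 825 = -1945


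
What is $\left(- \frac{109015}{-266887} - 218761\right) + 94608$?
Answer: $- \frac{33134712696}{266887} \approx -1.2415 \cdot 10^{5}$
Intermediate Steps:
$\left(- \frac{109015}{-266887} - 218761\right) + 94608 = \left(\left(-109015\right) \left(- \frac{1}{266887}\right) - 218761\right) + 94608 = \left(\frac{109015}{266887} - 218761\right) + 94608 = - \frac{58384357992}{266887} + 94608 = - \frac{33134712696}{266887}$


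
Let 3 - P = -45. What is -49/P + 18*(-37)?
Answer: -32017/48 ≈ -667.02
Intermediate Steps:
P = 48 (P = 3 - 1*(-45) = 3 + 45 = 48)
-49/P + 18*(-37) = -49/48 + 18*(-37) = -49*1/48 - 666 = -49/48 - 666 = -32017/48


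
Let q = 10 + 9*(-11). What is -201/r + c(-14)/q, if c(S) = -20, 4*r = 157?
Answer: -68416/13973 ≈ -4.8963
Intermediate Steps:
r = 157/4 (r = (1/4)*157 = 157/4 ≈ 39.250)
q = -89 (q = 10 - 99 = -89)
-201/r + c(-14)/q = -201/157/4 - 20/(-89) = -201*4/157 - 20*(-1/89) = -804/157 + 20/89 = -68416/13973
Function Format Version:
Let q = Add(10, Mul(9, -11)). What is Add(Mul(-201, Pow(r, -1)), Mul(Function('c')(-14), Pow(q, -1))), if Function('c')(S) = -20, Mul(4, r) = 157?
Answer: Rational(-68416, 13973) ≈ -4.8963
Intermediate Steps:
r = Rational(157, 4) (r = Mul(Rational(1, 4), 157) = Rational(157, 4) ≈ 39.250)
q = -89 (q = Add(10, -99) = -89)
Add(Mul(-201, Pow(r, -1)), Mul(Function('c')(-14), Pow(q, -1))) = Add(Mul(-201, Pow(Rational(157, 4), -1)), Mul(-20, Pow(-89, -1))) = Add(Mul(-201, Rational(4, 157)), Mul(-20, Rational(-1, 89))) = Add(Rational(-804, 157), Rational(20, 89)) = Rational(-68416, 13973)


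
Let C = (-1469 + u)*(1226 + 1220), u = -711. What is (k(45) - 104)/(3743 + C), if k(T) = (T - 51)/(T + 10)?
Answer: 5726/293069535 ≈ 1.9538e-5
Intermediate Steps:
k(T) = (-51 + T)/(10 + T)
C = -5332280 (C = (-1469 - 711)*(1226 + 1220) = -2180*2446 = -5332280)
(k(45) - 104)/(3743 + C) = ((-51 + 45)/(10 + 45) - 104)/(3743 - 5332280) = (-6/55 - 104)/(-5328537) = ((1/55)*(-6) - 104)*(-1/5328537) = (-6/55 - 104)*(-1/5328537) = -5726/55*(-1/5328537) = 5726/293069535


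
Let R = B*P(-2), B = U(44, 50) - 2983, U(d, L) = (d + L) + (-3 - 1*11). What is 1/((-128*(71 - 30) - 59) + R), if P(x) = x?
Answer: 1/499 ≈ 0.0020040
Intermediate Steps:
U(d, L) = -14 + L + d (U(d, L) = (L + d) + (-3 - 11) = (L + d) - 14 = -14 + L + d)
B = -2903 (B = (-14 + 50 + 44) - 2983 = 80 - 2983 = -2903)
R = 5806 (R = -2903*(-2) = 5806)
1/((-128*(71 - 30) - 59) + R) = 1/((-128*(71 - 30) - 59) + 5806) = 1/((-128*41 - 59) + 5806) = 1/((-5248 - 59) + 5806) = 1/(-5307 + 5806) = 1/499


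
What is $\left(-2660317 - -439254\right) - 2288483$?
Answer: $-4509546$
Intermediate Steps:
$\left(-2660317 - -439254\right) - 2288483 = \left(-2660317 + \left(-959486 + 1398740\right)\right) - 2288483 = \left(-2660317 + 439254\right) - 2288483 = -2221063 - 2288483 = -4509546$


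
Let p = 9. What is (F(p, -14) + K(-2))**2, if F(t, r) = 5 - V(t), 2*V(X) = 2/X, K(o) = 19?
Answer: 46225/81 ≈ 570.68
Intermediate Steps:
V(X) = 1/X (V(X) = (2/X)/2 = 1/X)
F(t, r) = 5 - 1/t
(F(p, -14) + K(-2))**2 = ((5 - 1/9) + 19)**2 = (44/9 + 19)**2 = (215/9)**2 = 46225/81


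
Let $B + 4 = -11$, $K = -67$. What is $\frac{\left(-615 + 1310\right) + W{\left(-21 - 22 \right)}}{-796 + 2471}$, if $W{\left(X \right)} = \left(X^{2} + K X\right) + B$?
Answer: $\frac{1082}{335} \approx 3.2299$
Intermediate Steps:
$B = -15$ ($B = -4 - 11 = -15$)
$W{\left(X \right)} = -15 + X^{2} - 67 X$ ($W{\left(X \right)} = \left(X^{2} - 67 X\right) - 15 = -15 + X^{2} - 67 X$)
$\frac{\left(-615 + 1310\right) + W{\left(-21 - 22 \right)}}{-796 + 2471} = \frac{\left(-615 + 1310\right) - \left(15 - \left(-21 - 22\right)^{2} + 67 \left(-21 - 22\right)\right)}{-796 + 2471} = \frac{695 - \left(-2866 - 1849\right)}{1675} = \left(695 + \left(-15 + 1849 + 2881\right)\right) \frac{1}{1675} = \left(695 + 4715\right) \frac{1}{1675} = 5410 \cdot \frac{1}{1675} = \frac{1082}{335}$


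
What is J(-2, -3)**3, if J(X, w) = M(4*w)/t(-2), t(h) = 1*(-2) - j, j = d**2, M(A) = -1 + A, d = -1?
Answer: 2197/27 ≈ 81.370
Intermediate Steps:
j = 1 (j = (-1)**2 = 1)
t(h) = -3 (t(h) = 1*(-2) - 1*1 = -2 - 1 = -3)
J(X, w) = 1/3 - 4*w/3 (J(X, w) = (-1 + 4*w)/(-3) = (-1 + 4*w)*(-1/3) = 1/3 - 4*w/3)
J(-2, -3)**3 = (1/3 - 4/3*(-3))**3 = (1/3 + 4)**3 = (13/3)**3 = 2197/27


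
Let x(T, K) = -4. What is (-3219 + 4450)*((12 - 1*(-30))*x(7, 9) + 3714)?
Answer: 4365126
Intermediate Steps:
(-3219 + 4450)*((12 - 1*(-30))*x(7, 9) + 3714) = (-3219 + 4450)*((12 - 1*(-30))*(-4) + 3714) = 1231*((12 + 30)*(-4) + 3714) = 1231*(42*(-4) + 3714) = 1231*(-168 + 3714) = 1231*3546 = 4365126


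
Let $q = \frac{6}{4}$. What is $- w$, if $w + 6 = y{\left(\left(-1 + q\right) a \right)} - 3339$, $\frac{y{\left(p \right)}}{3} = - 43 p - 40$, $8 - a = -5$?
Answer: $\frac{8607}{2} \approx 4303.5$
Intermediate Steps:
$a = 13$ ($a = 8 - -5 = 8 + 5 = 13$)
$q = \frac{3}{2}$ ($q = 6 \cdot \frac{1}{4} = \frac{3}{2} \approx 1.5$)
$y{\left(p \right)} = -120 - 129 p$ ($y{\left(p \right)} = 3 \left(- 43 p - 40\right) = 3 \left(-40 - 43 p\right) = -120 - 129 p$)
$w = - \frac{8607}{2}$ ($w = -6 - \left(3459 + 129 \left(-1 + \frac{3}{2}\right) 13\right) = -6 - \left(3459 + 129 \cdot \frac{1}{2} \cdot 13\right) = -6 - \frac{8595}{2} = - \frac{8607}{2} \approx -4303.5$)
$- w = \left(-1\right) \left(- \frac{8607}{2}\right) = \frac{8607}{2}$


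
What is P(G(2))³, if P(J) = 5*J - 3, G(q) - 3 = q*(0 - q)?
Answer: -512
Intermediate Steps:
G(q) = 3 - q² (G(q) = 3 + q*(0 - q) = 3 + q*(-q) = 3 - q²)
P(J) = -3 + 5*J
P(G(2))³ = (-3 + 5*(3 - 1*2²))³ = (-3 + 5*(3 - 1*4))³ = (-3 + 5*(3 - 4))³ = (-3 + 5*(-1))³ = (-3 - 5)³ = (-8)³ = -512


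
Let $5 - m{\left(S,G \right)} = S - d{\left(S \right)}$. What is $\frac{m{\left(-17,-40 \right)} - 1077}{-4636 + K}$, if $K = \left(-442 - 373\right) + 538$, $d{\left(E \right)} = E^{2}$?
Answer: $\frac{766}{4913} \approx 0.15591$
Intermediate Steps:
$m{\left(S,G \right)} = 5 + S^{2} - S$ ($m{\left(S,G \right)} = 5 - \left(S - S^{2}\right) = 5 + \left(S^{2} - S\right) = 5 + S^{2} - S$)
$K = -277$ ($K = -815 + 538 = -277$)
$\frac{m{\left(-17,-40 \right)} - 1077}{-4636 + K} = \frac{\left(5 + \left(-17\right)^{2} - -17\right) - 1077}{-4636 - 277} = \frac{\left(5 + 289 + 17\right) - 1077}{-4913} = \left(311 - 1077\right) \left(- \frac{1}{4913}\right) = \left(-766\right) \left(- \frac{1}{4913}\right) = \frac{766}{4913}$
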